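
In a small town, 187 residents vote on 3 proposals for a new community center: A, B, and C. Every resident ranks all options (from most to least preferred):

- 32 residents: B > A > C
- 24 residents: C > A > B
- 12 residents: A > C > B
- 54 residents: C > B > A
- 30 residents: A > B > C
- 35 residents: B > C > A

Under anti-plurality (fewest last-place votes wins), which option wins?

Last-place votes: A 89, B 36, C 62.
B is ranked last by the fewest voters, so B wins.

B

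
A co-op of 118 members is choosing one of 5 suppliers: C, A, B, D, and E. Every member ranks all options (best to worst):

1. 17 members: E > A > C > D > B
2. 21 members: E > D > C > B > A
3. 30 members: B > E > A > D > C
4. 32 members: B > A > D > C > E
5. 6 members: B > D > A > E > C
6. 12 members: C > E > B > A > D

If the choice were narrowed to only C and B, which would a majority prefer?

Voters preferring C to B: 50; preferring B to C: 68.
B wins the head-to-head.

B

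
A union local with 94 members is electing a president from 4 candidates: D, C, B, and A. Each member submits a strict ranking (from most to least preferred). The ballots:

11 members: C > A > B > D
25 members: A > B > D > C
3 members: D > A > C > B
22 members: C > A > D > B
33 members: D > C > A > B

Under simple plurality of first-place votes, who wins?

First-place votes: D 36, C 33, B 0, A 25.
D has the most first-place votes.

D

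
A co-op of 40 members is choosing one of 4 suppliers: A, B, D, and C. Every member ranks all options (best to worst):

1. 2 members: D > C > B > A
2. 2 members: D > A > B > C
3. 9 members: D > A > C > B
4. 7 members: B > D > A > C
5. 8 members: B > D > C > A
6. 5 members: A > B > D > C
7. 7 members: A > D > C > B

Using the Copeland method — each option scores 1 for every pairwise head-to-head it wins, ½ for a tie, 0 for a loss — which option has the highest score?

A: beats B and C; loses to D → score 2.
B: beats C; ties D; loses to A → score 1.5.
D: beats A and C; ties B → score 2.5.
C: loses to A, B, and D → score 0.
D has the best pairwise record.

D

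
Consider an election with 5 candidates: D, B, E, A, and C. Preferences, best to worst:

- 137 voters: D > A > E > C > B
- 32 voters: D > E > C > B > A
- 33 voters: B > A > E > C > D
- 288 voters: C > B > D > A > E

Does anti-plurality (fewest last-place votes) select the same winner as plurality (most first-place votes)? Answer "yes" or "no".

yes

Anti-plurality — last-place votes: D 33, B 137, E 288, A 32, C 0. Winner: C.
Plurality — first-place votes: D 169, B 33, E 0, A 0, C 288. Winner: C.
The two methods agree.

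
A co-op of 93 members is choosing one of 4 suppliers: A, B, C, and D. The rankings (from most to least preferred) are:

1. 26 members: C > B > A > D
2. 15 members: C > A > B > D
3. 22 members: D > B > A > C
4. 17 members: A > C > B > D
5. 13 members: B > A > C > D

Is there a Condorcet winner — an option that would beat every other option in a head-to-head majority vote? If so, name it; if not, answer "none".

none

Checking pairwise contests:
B beats A 61–32.
C beats B 58–35.
A beats C 52–41.
A beats D 71–22.
Every option loses at least one head-to-head, so there is no Condorcet winner.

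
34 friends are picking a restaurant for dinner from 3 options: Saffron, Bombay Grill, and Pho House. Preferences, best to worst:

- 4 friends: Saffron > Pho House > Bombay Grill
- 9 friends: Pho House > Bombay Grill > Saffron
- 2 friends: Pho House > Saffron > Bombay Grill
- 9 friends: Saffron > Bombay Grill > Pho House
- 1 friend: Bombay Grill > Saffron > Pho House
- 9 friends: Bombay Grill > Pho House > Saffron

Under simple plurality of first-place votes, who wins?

First-place votes: Saffron 13, Bombay Grill 10, Pho House 11.
Saffron has the most first-place votes.

Saffron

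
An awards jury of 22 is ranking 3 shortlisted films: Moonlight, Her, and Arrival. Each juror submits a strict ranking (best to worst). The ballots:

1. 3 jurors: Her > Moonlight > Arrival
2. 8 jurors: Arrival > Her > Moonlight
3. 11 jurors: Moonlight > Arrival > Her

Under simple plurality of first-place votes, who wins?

Moonlight

First-place votes: Moonlight 11, Her 3, Arrival 8.
Moonlight has the most first-place votes.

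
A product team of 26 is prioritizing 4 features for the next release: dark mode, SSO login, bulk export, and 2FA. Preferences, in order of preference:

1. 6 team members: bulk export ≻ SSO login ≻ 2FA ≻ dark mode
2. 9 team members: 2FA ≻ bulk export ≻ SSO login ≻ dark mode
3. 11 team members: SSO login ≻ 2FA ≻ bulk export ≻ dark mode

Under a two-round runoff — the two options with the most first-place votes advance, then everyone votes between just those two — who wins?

Round 1 first-place votes: dark mode 0, SSO login 11, bulk export 6, 2FA 9.
SSO login and 2FA advance.
Runoff: SSO login is preferred to 2FA by 17 voters; 2FA by 9.
SSO login wins the runoff.

SSO login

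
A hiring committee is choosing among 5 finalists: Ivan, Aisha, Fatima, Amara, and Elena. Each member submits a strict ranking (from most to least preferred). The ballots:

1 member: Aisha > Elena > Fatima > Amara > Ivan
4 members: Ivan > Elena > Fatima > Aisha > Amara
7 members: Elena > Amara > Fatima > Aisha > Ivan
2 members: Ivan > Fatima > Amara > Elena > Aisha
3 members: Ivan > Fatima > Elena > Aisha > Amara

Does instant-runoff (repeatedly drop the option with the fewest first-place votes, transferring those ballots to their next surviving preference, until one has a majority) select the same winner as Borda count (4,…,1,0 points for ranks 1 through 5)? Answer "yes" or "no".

Instant-runoff — R1 Ivan 9, Aisha 1, Fatima 0, Amara 0, Elena 7 (Ivan winner). Winner: Ivan.
Borda — scores: Ivan 36, Aisha 18, Fatima 39, Amara 26, Elena 51. Winner: Elena.
The two methods disagree.

no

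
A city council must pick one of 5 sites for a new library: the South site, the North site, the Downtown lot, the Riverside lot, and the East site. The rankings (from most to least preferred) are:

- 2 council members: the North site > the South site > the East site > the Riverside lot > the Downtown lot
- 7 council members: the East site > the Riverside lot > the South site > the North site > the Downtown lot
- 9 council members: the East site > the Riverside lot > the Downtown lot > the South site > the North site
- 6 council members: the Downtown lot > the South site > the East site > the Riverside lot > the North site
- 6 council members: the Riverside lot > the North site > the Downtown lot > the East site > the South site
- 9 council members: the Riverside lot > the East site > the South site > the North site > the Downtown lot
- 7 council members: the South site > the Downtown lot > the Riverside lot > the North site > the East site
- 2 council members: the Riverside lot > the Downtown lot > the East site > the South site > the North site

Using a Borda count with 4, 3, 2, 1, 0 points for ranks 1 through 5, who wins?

the South site: 2·3 + 7·2 + 9·1 + 6·3 + 6·0 + 9·2 + 7·4 + 2·1 = 95
the North site: 2·4 + 7·1 + 9·0 + 6·0 + 6·3 + 9·1 + 7·1 + 2·0 = 49
the Downtown lot: 2·0 + 7·0 + 9·2 + 6·4 + 6·2 + 9·0 + 7·3 + 2·3 = 81
the Riverside lot: 2·1 + 7·3 + 9·3 + 6·1 + 6·4 + 9·4 + 7·2 + 2·4 = 138
the East site: 2·2 + 7·4 + 9·4 + 6·2 + 6·1 + 9·3 + 7·0 + 2·2 = 117
the Riverside lot has the highest Borda score (138).

the Riverside lot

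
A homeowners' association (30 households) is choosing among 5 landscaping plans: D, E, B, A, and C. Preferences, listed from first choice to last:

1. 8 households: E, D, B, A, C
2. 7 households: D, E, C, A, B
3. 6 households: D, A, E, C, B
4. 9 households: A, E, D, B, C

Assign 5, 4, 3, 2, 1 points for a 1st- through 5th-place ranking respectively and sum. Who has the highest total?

D

D: 8·4 + 7·5 + 6·5 + 9·3 = 124
E: 8·5 + 7·4 + 6·3 + 9·4 = 122
B: 8·3 + 7·1 + 6·1 + 9·2 = 55
A: 8·2 + 7·2 + 6·4 + 9·5 = 99
C: 8·1 + 7·3 + 6·2 + 9·1 = 50
D has the highest Borda score (124).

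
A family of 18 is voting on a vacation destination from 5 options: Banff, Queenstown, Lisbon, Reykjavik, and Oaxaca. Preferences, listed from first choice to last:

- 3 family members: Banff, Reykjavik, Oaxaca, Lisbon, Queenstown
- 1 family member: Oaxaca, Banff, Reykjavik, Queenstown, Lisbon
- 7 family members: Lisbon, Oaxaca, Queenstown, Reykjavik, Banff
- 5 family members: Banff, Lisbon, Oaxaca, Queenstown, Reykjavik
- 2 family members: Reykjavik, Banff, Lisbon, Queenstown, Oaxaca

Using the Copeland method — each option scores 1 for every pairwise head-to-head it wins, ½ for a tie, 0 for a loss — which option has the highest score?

Banff

Banff: beats Queenstown, Lisbon, and Oaxaca; ties Reykjavik → score 3.5.
Queenstown: beats Reykjavik; loses to Banff, Lisbon, and Oaxaca → score 1.
Lisbon: beats Queenstown, Reykjavik, and Oaxaca; loses to Banff → score 3.
Reykjavik: ties Banff; loses to Queenstown, Lisbon, and Oaxaca → score 0.5.
Oaxaca: beats Queenstown and Reykjavik; loses to Banff and Lisbon → score 2.
Banff has the best pairwise record.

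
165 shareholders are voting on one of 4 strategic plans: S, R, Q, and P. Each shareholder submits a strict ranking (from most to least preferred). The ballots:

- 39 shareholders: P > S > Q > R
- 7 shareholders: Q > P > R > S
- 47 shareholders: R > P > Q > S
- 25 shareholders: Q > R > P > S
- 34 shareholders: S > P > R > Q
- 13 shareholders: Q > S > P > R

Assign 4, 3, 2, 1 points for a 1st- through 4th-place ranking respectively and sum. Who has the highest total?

P

S: 39·3 + 7·1 + 47·1 + 25·1 + 34·4 + 13·3 = 371
R: 39·1 + 7·2 + 47·4 + 25·3 + 34·2 + 13·1 = 397
Q: 39·2 + 7·4 + 47·2 + 25·4 + 34·1 + 13·4 = 386
P: 39·4 + 7·3 + 47·3 + 25·2 + 34·3 + 13·2 = 496
P has the highest Borda score (496).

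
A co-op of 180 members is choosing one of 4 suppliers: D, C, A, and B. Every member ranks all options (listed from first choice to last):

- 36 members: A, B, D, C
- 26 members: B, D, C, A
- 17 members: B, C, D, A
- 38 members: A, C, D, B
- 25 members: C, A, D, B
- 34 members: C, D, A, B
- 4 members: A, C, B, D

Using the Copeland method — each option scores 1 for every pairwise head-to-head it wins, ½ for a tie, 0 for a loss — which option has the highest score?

D: beats B; loses to C and A → score 1.
C: beats D, A, and B → score 3.
A: beats D and B; loses to C → score 2.
B: loses to D, C, and A → score 0.
C has the best pairwise record.

C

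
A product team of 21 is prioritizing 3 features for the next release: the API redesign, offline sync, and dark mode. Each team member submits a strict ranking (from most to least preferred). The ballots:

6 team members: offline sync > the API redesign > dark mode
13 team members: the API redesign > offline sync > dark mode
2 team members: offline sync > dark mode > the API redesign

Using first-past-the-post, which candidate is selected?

First-place votes: the API redesign 13, offline sync 8, dark mode 0.
the API redesign has the most first-place votes.

the API redesign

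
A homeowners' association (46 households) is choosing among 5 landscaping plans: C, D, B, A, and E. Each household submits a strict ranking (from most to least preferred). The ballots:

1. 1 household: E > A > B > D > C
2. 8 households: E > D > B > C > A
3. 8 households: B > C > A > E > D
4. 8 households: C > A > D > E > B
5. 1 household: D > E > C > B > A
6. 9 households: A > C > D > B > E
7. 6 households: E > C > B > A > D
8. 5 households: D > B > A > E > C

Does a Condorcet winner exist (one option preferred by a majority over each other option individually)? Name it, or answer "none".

C vs D: 31–15 for C.
C vs B: 24–22 for C.
C vs A: 31–15 for C.
C vs E: 25–21 for C.
C beats every other option head-to-head.

C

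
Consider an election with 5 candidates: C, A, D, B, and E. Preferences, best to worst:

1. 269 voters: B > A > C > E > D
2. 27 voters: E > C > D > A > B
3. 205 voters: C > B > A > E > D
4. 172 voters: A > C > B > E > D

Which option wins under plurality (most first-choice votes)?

First-place votes: C 205, A 172, D 0, B 269, E 27.
B has the most first-place votes.

B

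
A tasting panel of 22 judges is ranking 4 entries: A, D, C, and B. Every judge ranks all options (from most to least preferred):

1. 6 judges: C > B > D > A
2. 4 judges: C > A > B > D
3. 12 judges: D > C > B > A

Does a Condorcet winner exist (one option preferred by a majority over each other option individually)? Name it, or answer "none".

D vs A: 18–4 for D.
D vs C: 12–10 for D.
D vs B: 12–10 for D.
D beats every other option head-to-head.

D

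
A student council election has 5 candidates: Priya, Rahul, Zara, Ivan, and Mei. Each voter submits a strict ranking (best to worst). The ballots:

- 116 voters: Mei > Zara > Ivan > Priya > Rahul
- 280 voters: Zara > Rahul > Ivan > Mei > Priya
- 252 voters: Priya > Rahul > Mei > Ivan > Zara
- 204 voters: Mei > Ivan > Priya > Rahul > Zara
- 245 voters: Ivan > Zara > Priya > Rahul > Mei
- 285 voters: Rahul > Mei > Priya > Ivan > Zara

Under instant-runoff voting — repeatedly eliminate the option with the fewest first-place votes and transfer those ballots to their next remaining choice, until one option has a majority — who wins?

Round 1: Priya 252, Rahul 285, Zara 280, Ivan 245, Mei 320. Eliminate Ivan.
Round 2: Priya 252, Rahul 285, Zara 525, Mei 320. Eliminate Priya.
Round 3: Rahul 537, Zara 525, Mei 320. Eliminate Mei.
Round 4: Rahul 741, Zara 641. Rahul has a majority.

Rahul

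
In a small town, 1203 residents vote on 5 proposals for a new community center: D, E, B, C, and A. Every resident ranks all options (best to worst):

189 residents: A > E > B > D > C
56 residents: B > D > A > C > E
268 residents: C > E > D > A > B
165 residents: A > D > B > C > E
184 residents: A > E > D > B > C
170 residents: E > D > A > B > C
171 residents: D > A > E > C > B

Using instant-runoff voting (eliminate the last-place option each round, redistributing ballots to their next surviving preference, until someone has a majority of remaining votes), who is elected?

Round 1: D 171, E 170, B 56, C 268, A 538. Eliminate B.
Round 2: D 227, E 170, C 268, A 538. Eliminate E.
Round 3: D 397, C 268, A 538. Eliminate C.
Round 4: D 665, A 538. D has a majority.

D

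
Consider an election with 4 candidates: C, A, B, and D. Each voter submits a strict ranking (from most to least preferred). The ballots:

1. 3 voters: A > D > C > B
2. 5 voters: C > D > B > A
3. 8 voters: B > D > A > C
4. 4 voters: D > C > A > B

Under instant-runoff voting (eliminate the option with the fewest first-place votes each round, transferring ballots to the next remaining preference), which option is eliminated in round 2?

C

Round 1: C 5, A 3, B 8, D 4. Eliminate A.
Round 2: C 5, B 8, D 7. Eliminate C.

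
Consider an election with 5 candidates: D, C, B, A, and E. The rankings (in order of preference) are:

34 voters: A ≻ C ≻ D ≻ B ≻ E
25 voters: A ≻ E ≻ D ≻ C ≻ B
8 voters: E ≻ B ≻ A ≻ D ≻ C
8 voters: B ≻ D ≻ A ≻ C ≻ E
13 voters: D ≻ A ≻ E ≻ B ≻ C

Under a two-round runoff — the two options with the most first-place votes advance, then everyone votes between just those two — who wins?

A

Round 1 first-place votes: D 13, C 0, B 8, A 59, E 8.
A and D advance.
Runoff: A is preferred to D by 67 voters; D by 21.
A wins the runoff.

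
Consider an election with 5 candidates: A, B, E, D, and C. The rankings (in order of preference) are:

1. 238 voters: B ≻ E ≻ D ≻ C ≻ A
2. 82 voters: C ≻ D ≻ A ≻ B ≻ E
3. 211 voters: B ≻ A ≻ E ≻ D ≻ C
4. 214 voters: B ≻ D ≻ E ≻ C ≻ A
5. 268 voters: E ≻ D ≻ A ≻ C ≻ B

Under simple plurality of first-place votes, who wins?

First-place votes: A 0, B 663, E 268, D 0, C 82.
B has the most first-place votes.

B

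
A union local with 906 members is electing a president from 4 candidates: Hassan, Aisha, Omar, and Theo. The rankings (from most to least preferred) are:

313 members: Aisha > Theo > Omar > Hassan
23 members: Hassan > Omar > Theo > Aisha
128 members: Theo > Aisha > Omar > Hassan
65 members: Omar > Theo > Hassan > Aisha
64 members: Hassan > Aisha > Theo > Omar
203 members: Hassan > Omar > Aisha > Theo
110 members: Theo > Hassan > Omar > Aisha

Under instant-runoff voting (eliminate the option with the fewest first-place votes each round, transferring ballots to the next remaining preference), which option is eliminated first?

Omar

Round 1: Hassan 290, Aisha 313, Omar 65, Theo 238. Eliminate Omar.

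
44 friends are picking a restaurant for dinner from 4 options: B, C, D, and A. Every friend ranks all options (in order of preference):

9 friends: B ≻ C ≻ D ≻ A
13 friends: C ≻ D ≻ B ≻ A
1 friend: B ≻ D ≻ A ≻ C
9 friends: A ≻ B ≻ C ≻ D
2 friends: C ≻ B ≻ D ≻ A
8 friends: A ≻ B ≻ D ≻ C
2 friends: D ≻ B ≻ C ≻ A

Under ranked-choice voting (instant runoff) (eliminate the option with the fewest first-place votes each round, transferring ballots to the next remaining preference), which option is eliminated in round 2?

B

Round 1: B 10, C 15, D 2, A 17. Eliminate D.
Round 2: B 12, C 15, A 17. Eliminate B.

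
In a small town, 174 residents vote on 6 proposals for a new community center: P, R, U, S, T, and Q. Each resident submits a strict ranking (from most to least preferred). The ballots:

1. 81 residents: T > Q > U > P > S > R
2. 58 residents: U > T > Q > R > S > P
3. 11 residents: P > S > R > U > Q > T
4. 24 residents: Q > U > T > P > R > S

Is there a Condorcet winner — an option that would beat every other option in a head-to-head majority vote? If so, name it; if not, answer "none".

none

Checking pairwise contests:
U beats P 163–11.
P beats R 116–58.
Q beats U 105–69.
P beats S 116–58.
U beats T 93–81.
T beats Q 139–35.
Every option loses at least one head-to-head, so there is no Condorcet winner.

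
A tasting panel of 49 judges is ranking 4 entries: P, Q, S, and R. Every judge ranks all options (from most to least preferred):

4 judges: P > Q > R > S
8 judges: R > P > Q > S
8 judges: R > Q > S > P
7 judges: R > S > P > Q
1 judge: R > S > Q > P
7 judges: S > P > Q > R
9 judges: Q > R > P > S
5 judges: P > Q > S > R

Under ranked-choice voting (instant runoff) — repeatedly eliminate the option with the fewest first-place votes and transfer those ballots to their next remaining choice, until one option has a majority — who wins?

Round 1: P 9, Q 9, S 7, R 24. Eliminate S.
Round 2: P 16, Q 9, R 24. Eliminate Q.
Round 3: P 16, R 33. R has a majority.

R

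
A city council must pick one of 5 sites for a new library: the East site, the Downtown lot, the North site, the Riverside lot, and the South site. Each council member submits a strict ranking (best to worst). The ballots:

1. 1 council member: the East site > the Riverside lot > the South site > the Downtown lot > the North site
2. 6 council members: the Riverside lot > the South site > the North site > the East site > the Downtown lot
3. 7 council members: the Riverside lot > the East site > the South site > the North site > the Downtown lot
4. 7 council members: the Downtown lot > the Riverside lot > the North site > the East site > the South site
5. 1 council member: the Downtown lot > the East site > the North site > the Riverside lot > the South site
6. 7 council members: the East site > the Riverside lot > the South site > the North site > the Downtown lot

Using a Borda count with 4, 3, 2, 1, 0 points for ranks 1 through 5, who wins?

the Riverside lot

the East site: 1·4 + 6·1 + 7·3 + 7·1 + 1·3 + 7·4 = 69
the Downtown lot: 1·1 + 6·0 + 7·0 + 7·4 + 1·4 + 7·0 = 33
the North site: 1·0 + 6·2 + 7·1 + 7·2 + 1·2 + 7·1 = 42
the Riverside lot: 1·3 + 6·4 + 7·4 + 7·3 + 1·1 + 7·3 = 98
the South site: 1·2 + 6·3 + 7·2 + 7·0 + 1·0 + 7·2 = 48
the Riverside lot has the highest Borda score (98).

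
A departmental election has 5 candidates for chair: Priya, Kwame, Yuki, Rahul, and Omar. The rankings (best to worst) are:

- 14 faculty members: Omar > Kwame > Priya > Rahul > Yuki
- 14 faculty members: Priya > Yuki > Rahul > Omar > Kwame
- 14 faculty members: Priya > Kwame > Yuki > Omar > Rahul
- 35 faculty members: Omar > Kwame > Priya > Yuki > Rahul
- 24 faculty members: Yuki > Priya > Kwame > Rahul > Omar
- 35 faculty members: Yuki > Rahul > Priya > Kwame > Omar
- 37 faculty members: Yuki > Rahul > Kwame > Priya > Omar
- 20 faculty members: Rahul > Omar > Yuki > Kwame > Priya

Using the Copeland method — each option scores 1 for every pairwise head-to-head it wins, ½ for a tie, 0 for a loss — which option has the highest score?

Priya: beats Rahul and Omar; loses to Kwame and Yuki → score 2.
Kwame: beats Priya and Omar; loses to Yuki and Rahul → score 2.
Yuki: beats Priya, Kwame, Rahul, and Omar → score 4.
Rahul: beats Kwame and Omar; loses to Priya and Yuki → score 2.
Omar: loses to Priya, Kwame, Yuki, and Rahul → score 0.
Yuki has the best pairwise record.

Yuki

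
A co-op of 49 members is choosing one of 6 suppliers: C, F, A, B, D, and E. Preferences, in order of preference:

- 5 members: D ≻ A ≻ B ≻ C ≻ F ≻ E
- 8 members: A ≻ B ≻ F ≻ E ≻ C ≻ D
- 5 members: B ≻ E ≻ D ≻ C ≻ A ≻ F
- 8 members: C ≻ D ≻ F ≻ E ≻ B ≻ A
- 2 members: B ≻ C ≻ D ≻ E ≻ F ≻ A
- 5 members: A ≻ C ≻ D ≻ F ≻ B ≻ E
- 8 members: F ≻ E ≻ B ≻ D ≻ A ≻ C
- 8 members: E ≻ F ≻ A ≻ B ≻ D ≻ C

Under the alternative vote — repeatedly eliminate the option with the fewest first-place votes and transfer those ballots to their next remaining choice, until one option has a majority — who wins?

E

Round 1: C 8, F 8, A 13, B 7, D 5, E 8. Eliminate D.
Round 2: C 8, F 8, A 18, B 7, E 8. Eliminate B.
Round 3: C 10, F 8, A 18, E 13. Eliminate F.
Round 4: C 10, A 18, E 21. Eliminate C.
Round 5: A 18, E 31. E has a majority.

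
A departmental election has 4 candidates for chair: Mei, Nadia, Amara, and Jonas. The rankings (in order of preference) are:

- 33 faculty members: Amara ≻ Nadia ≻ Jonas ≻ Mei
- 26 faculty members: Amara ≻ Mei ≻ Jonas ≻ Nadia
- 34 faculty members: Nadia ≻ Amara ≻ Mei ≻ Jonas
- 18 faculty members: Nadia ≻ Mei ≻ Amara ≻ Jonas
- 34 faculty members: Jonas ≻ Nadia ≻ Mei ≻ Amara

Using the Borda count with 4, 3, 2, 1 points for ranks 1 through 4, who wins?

Mei: 33·1 + 26·3 + 34·2 + 18·3 + 34·2 = 301
Nadia: 33·3 + 26·1 + 34·4 + 18·4 + 34·3 = 435
Amara: 33·4 + 26·4 + 34·3 + 18·2 + 34·1 = 408
Jonas: 33·2 + 26·2 + 34·1 + 18·1 + 34·4 = 306
Nadia has the highest Borda score (435).

Nadia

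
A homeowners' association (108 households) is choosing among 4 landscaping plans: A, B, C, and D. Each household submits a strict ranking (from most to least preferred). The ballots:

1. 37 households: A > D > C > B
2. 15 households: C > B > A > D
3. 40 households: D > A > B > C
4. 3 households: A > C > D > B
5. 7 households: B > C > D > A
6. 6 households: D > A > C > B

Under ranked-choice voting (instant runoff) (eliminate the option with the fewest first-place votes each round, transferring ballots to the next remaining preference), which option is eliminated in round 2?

C

Round 1: A 40, B 7, C 15, D 46. Eliminate B.
Round 2: A 40, C 22, D 46. Eliminate C.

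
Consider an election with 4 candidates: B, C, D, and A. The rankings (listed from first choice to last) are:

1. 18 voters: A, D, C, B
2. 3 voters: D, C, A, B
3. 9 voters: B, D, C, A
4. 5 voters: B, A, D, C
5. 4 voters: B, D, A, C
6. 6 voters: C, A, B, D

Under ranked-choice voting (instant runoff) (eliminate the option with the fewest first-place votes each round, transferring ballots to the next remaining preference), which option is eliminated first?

Round 1: B 18, C 6, D 3, A 18. Eliminate D.

D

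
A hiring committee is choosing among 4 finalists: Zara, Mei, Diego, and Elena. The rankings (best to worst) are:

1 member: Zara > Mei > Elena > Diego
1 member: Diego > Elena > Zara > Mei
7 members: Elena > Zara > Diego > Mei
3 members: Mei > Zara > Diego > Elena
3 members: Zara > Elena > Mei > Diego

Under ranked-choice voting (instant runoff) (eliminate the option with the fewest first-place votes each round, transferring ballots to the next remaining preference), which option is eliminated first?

Round 1: Zara 4, Mei 3, Diego 1, Elena 7. Eliminate Diego.

Diego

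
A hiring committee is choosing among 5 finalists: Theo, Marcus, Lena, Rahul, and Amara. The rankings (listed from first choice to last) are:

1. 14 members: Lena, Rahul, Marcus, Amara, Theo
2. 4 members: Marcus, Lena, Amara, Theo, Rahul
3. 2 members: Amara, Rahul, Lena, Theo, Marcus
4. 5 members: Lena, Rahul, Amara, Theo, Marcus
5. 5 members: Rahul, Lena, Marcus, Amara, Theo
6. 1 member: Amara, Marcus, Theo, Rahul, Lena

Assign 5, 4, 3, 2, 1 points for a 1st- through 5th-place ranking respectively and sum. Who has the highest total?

Theo: 14·1 + 4·2 + 2·2 + 5·2 + 5·1 + 1·3 = 44
Marcus: 14·3 + 4·5 + 2·1 + 5·1 + 5·3 + 1·4 = 88
Lena: 14·5 + 4·4 + 2·3 + 5·5 + 5·4 + 1·1 = 138
Rahul: 14·4 + 4·1 + 2·4 + 5·4 + 5·5 + 1·2 = 115
Amara: 14·2 + 4·3 + 2·5 + 5·3 + 5·2 + 1·5 = 80
Lena has the highest Borda score (138).

Lena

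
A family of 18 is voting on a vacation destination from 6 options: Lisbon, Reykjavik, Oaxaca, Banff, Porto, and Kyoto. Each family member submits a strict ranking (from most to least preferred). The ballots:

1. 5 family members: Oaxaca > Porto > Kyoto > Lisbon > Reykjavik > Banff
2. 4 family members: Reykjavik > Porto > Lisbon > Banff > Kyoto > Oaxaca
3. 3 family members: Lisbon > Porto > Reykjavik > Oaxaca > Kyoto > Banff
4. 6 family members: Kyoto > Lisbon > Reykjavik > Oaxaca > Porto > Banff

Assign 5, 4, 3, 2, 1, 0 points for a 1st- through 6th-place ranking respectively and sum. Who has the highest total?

Lisbon

Lisbon: 5·2 + 4·3 + 3·5 + 6·4 = 61
Reykjavik: 5·1 + 4·5 + 3·3 + 6·3 = 52
Oaxaca: 5·5 + 4·0 + 3·2 + 6·2 = 43
Banff: 5·0 + 4·2 + 3·0 + 6·0 = 8
Porto: 5·4 + 4·4 + 3·4 + 6·1 = 54
Kyoto: 5·3 + 4·1 + 3·1 + 6·5 = 52
Lisbon has the highest Borda score (61).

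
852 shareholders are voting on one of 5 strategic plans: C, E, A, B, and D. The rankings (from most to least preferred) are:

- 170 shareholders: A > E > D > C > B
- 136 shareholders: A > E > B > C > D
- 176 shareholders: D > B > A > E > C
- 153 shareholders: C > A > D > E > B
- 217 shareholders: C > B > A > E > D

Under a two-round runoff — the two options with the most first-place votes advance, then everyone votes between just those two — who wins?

Round 1 first-place votes: C 370, E 0, A 306, B 0, D 176.
C and A advance.
Runoff: C is preferred to A by 370 voters; A by 482.
A wins the runoff.

A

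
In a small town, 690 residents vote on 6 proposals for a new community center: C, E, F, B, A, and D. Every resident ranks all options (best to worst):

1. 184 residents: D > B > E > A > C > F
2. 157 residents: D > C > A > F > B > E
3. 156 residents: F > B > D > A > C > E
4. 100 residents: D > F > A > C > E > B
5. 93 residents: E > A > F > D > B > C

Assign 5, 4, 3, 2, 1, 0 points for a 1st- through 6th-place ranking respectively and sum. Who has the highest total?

D

C: 184·1 + 157·4 + 156·1 + 100·2 + 93·0 = 1168
E: 184·3 + 157·0 + 156·0 + 100·1 + 93·5 = 1117
F: 184·0 + 157·2 + 156·5 + 100·4 + 93·3 = 1773
B: 184·4 + 157·1 + 156·4 + 100·0 + 93·1 = 1610
A: 184·2 + 157·3 + 156·2 + 100·3 + 93·4 = 1823
D: 184·5 + 157·5 + 156·3 + 100·5 + 93·2 = 2859
D has the highest Borda score (2859).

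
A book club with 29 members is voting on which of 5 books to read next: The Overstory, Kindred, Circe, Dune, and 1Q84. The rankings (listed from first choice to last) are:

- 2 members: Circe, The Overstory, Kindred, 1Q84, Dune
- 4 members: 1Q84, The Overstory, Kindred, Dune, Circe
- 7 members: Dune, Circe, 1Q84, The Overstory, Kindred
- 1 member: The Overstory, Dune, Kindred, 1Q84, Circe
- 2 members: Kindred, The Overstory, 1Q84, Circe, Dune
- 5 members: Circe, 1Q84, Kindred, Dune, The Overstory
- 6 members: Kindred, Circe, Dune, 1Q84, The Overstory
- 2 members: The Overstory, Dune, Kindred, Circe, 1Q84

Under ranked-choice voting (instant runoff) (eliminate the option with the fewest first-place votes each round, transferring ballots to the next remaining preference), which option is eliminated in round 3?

Round 1: The Overstory 3, Kindred 8, Circe 7, Dune 7, 1Q84 4. Eliminate The Overstory.
Round 2: Kindred 8, Circe 7, Dune 10, 1Q84 4. Eliminate 1Q84.
Round 3: Kindred 12, Circe 7, Dune 10. Eliminate Circe.

Circe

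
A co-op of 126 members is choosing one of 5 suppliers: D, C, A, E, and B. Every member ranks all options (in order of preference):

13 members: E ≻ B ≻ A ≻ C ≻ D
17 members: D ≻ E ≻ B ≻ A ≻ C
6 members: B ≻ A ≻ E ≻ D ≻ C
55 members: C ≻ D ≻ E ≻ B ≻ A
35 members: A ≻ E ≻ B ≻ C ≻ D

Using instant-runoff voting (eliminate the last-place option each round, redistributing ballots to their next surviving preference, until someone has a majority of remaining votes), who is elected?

Round 1: D 17, C 55, A 35, E 13, B 6. Eliminate B.
Round 2: D 17, C 55, A 41, E 13. Eliminate E.
Round 3: D 17, C 55, A 54. Eliminate D.
Round 4: C 55, A 71. A has a majority.

A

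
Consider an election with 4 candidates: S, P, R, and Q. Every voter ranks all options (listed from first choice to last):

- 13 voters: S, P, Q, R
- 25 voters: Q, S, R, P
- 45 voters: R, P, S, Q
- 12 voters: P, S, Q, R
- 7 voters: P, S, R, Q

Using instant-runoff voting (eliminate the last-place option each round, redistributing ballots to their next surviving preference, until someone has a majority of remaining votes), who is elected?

Round 1: S 13, P 19, R 45, Q 25. Eliminate S.
Round 2: P 32, R 45, Q 25. Eliminate Q.
Round 3: P 32, R 70. R has a majority.

R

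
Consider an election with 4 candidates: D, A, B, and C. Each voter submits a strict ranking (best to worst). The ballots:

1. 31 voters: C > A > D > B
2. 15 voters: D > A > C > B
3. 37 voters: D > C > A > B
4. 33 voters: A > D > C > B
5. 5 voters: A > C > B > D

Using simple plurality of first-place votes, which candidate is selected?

First-place votes: D 52, A 38, B 0, C 31.
D has the most first-place votes.

D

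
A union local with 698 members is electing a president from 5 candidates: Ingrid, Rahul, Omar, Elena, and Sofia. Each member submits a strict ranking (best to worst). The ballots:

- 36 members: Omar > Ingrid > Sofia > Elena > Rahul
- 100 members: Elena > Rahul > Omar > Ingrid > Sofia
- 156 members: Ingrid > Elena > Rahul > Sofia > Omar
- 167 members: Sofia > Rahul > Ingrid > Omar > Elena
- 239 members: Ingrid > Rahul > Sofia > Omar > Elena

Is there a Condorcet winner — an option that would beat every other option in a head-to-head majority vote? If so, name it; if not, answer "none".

Ingrid

Ingrid vs Rahul: 431–267 for Ingrid.
Ingrid vs Omar: 562–136 for Ingrid.
Ingrid vs Elena: 598–100 for Ingrid.
Ingrid vs Sofia: 531–167 for Ingrid.
Ingrid beats every other option head-to-head.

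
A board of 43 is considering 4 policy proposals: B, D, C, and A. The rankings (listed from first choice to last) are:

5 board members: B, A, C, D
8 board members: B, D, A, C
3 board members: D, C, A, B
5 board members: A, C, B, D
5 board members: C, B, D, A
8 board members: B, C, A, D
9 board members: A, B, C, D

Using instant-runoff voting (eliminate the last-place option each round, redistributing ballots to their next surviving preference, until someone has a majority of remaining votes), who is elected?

Round 1: B 21, D 3, C 5, A 14. Eliminate D.
Round 2: B 21, C 8, A 14. Eliminate C.
Round 3: B 26, A 17. B has a majority.

B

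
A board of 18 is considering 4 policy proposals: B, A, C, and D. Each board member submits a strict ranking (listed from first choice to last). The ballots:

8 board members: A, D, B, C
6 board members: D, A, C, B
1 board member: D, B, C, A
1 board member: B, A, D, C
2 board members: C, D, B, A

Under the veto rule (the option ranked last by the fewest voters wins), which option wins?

Last-place votes: B 6, A 3, C 9, D 0.
D is ranked last by the fewest voters, so D wins.

D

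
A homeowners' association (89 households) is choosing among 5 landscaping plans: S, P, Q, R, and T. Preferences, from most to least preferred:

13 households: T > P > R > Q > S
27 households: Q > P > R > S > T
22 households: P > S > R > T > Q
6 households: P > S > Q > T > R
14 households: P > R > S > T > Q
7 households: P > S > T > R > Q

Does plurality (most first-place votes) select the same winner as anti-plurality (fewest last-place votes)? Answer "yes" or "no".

yes

Plurality — first-place votes: S 0, P 49, Q 27, R 0, T 13. Winner: P.
Anti-plurality — last-place votes: S 13, P 0, Q 43, R 6, T 27. Winner: P.
The two methods agree.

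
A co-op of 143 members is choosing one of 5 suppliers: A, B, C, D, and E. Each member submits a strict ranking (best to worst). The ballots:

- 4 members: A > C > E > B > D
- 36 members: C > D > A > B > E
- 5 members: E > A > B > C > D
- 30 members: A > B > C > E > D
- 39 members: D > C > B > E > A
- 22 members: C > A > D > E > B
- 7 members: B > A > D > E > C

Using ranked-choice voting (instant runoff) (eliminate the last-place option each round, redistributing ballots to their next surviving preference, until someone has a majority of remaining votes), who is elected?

C

Round 1: A 34, B 7, C 58, D 39, E 5. Eliminate E.
Round 2: A 39, B 7, C 58, D 39. Eliminate B.
Round 3: A 46, C 58, D 39. Eliminate D.
Round 4: A 46, C 97. C has a majority.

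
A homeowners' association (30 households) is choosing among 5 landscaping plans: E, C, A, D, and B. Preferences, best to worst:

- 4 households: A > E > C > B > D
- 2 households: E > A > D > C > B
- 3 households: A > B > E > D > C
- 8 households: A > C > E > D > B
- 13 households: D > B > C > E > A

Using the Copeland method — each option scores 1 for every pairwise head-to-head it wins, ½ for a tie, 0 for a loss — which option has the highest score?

A

E: beats D; ties A; loses to C and B → score 1.5.
C: beats E; loses to A, D, and B → score 1.
A: beats C, D, and B; ties E → score 3.5.
D: beats C and B; loses to E and A → score 2.
B: beats E and C; loses to A and D → score 2.
A has the best pairwise record.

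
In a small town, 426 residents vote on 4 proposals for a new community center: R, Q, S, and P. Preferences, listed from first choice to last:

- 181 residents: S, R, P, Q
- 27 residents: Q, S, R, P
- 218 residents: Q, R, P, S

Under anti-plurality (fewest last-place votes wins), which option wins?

R

Last-place votes: R 0, Q 181, S 218, P 27.
R is ranked last by the fewest voters, so R wins.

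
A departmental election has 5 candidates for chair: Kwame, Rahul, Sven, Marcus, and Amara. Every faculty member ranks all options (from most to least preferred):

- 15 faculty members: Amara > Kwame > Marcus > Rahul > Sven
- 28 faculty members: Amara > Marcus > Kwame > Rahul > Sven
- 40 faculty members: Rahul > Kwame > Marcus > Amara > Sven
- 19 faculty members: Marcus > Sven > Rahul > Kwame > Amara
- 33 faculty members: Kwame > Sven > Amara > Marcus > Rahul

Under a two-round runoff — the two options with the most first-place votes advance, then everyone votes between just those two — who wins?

Round 1 first-place votes: Kwame 33, Rahul 40, Sven 0, Marcus 19, Amara 43.
Amara and Rahul advance.
Runoff: Amara is preferred to Rahul by 76 voters; Rahul by 59.
Amara wins the runoff.

Amara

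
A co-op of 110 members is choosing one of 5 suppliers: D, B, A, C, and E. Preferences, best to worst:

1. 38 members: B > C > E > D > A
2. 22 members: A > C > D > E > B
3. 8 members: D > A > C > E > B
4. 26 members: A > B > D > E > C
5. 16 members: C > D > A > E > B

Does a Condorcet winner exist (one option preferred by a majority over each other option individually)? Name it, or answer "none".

none

Checking pairwise contests:
B beats D 64–46.
A beats B 72–38.
D beats A 62–48.
B beats C 64–46.
D beats E 72–38.
Every option loses at least one head-to-head, so there is no Condorcet winner.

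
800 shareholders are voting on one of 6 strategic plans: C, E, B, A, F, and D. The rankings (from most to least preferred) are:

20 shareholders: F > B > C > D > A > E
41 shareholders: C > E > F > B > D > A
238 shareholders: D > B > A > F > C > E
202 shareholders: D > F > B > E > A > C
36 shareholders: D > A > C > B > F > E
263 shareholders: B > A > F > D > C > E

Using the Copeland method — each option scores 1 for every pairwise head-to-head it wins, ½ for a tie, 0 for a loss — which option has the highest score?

C: beats E; loses to B, A, F, and D → score 1.
E: loses to C, B, A, F, and D → score 0.
B: beats C, E, A, and F; loses to D → score 4.
A: beats C, E, and F; loses to B and D → score 3.
F: beats C and E; loses to B, A, and D → score 2.
D: beats C, E, B, A, and F → score 5.
D has the best pairwise record.

D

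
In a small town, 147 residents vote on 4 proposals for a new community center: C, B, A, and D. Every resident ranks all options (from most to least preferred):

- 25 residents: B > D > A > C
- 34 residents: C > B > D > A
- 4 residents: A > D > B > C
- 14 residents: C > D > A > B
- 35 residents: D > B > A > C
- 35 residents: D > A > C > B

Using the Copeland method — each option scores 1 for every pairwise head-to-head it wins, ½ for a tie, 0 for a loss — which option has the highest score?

C: beats B; loses to A and D → score 1.
B: beats A; loses to C and D → score 1.
A: beats C; loses to B and D → score 1.
D: beats C, B, and A → score 3.
D has the best pairwise record.

D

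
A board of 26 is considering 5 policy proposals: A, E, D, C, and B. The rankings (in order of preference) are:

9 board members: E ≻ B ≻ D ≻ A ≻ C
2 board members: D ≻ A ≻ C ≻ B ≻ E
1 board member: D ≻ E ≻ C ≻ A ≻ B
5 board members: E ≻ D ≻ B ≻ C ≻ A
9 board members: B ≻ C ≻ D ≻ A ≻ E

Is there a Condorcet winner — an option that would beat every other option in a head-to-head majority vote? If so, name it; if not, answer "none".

E vs A: 15–11 for E.
E vs D: 14–12 for E.
E vs C: 15–11 for E.
E vs B: 15–11 for E.
E beats every other option head-to-head.

E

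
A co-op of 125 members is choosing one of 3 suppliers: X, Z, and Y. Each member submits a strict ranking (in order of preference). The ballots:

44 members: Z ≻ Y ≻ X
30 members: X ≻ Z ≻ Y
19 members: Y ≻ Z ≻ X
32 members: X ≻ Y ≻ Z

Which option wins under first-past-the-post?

X

First-place votes: X 62, Z 44, Y 19.
X has the most first-place votes.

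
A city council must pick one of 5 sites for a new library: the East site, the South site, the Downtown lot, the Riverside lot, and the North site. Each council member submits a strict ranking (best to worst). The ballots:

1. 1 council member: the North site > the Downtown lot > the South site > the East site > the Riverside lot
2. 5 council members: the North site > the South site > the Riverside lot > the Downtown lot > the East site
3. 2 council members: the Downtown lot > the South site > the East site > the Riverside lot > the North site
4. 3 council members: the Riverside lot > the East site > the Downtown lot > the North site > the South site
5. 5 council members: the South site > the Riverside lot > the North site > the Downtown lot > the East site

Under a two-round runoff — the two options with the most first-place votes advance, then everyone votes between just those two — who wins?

Round 1 first-place votes: the East site 0, the South site 5, the Downtown lot 2, the Riverside lot 3, the North site 6.
the North site and the South site advance.
Runoff: the North site is preferred to the South site by 9 voters; the South site by 7.
the North site wins the runoff.

the North site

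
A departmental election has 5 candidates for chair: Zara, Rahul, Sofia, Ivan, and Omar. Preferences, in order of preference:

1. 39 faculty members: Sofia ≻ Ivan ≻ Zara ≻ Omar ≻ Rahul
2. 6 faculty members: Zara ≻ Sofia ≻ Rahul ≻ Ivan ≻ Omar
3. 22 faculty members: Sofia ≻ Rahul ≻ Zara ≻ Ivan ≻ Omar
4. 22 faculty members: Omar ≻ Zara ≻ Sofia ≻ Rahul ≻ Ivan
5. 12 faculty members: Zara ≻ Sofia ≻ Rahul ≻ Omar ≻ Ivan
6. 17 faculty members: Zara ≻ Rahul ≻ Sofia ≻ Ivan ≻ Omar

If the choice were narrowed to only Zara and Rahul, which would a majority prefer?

Zara

Voters preferring Zara to Rahul: 96; preferring Rahul to Zara: 22.
Zara wins the head-to-head.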